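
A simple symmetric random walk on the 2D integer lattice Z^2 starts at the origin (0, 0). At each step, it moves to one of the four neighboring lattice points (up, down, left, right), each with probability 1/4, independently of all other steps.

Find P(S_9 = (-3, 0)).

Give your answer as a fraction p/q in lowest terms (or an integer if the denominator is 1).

Answer: 441/16384

Derivation:
Let h be the number of horizontal steps (so 9-h are vertical). To end at (-3,0) need (h-3)/2 right-steps and ((9-h)+0)/2 up-steps.
Sum over h with 3 ≤ h ≤ 9, h ≡ 1 (mod 2), 9-h ≡ 0 (mod 2):
h=3: C(9,3)·C(3,0)·C(6,3) = 84·1·20 = 1680
h=5: C(9,5)·C(5,1)·C(4,2) = 126·5·6 = 3780
h=7: C(9,7)·C(7,2)·C(2,1) = 36·21·2 = 1512
h=9: C(9,9)·C(9,3)·C(0,0) = 1·84·1 = 84
Total favorable: 7056
Total paths: 4^9 = 262144
P = 7056/262144 = 441/16384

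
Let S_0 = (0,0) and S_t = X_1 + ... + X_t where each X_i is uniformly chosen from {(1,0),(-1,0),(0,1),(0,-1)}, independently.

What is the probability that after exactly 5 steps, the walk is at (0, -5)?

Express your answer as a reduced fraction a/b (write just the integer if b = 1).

Let h be the number of horizontal steps (so 5-h are vertical). To end at (0,-5) need (h+0)/2 right-steps and ((5-h)-5)/2 up-steps.
Sum over h with 0 ≤ h ≤ 0, h ≡ 0 (mod 2), 5-h ≡ 1 (mod 2):
h=0: C(5,0)·C(0,0)·C(5,0) = 1·1·1 = 1
Total favorable: 1
Total paths: 4^5 = 1024
P = 1/1024 = 1/1024

Answer: 1/1024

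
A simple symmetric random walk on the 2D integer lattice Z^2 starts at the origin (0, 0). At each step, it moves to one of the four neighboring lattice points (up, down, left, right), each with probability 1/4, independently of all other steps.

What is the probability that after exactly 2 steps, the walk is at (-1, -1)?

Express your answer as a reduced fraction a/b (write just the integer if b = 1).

Answer: 1/8

Derivation:
Let h be the number of horizontal steps (so 2-h are vertical). To end at (-1,-1) need (h-1)/2 right-steps and ((2-h)-1)/2 up-steps.
Sum over h with 1 ≤ h ≤ 1, h ≡ 1 (mod 2), 2-h ≡ 1 (mod 2):
h=1: C(2,1)·C(1,0)·C(1,0) = 2·1·1 = 2
Total favorable: 2
Total paths: 4^2 = 16
P = 2/16 = 1/8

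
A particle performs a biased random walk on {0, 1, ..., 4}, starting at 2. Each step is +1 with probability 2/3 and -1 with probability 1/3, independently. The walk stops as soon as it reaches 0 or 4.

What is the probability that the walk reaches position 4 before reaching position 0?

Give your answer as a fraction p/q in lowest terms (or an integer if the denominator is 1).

Answer: 4/5

Derivation:
Biased walk: p = 2/3, q = 1/3, r = q/p = 1/2
Gambler's ruin: P(hit 4 before 0 | start at 2) = (1 - r^a)/(1 - r^N)
r^2 = 1/4; r^4 = 1/16
P = (1 - 1/4) / (1 - 1/16) = 3/4 / 15/16 = 4/5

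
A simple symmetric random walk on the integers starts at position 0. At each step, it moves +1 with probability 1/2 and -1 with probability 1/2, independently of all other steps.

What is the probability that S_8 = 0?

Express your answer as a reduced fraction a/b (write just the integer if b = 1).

To return to 0 after 8 steps: need exactly 4 steps of +1 and 4 of -1.
Favorable paths: C(8,4) = 70
Total paths: 2^8 = 256
P = 70/256 = 35/128

Answer: 35/128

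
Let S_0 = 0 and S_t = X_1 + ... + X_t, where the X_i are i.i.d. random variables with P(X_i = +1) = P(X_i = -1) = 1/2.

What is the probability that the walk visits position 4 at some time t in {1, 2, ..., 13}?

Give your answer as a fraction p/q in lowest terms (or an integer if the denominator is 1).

Answer: 1093/4096

Derivation:
Count via complement. Let g(t,s) = #length-t paths at position s with S_1..S_t all ≠ 4.
g(t,s) = g(t-1,s-1) + g(t-1,s+1) for s ≠ 4; g(t,4) = 0.
t=0: g(0,0)=1
t=1: g(1,-1)=1 g(1,1)=1
t=2: g(2,-2)=1 g(2,0)=2 g(2,2)=1
t=3: g(3,-3)=1 g(3,-1)=3 g(3,1)=3 g(3,3)=1
t=4: g(4,-4)=1 g(4,-2)=4 g(4,0)=6 g(4,2)=4
t=5: g(5,-5)=1 g(5,-3)=5 g(5,-1)=10 g(5,1)=10 g(5,3)=4
t=6: g(6,-6)=1 g(6,-4)=6 g(6,-2)=15 g(6,0)=20 g(6,2)=14
t=7: g(7,-7)=1 g(7,-5)=7 g(7,-3)=21 g(7,-1)=35 g(7,1)=34 g(7,3)=14
t=8: g(8,-8)=1 g(8,-6)=8 g(8,-4)=28 g(8,-2)=56 g(8,0)=69 g(8,2)=48
t=9: g(9,-9)=1 g(9,-7)=9 g(9,-5)=36 g(9,-3)=84 g(9,-1)=125 g(9,1)=117 g(9,3)=48
t=10: g(10,-10)=1 g(10,-8)=10 g(10,-6)=45 g(10,-4)=120 g(10,-2)=209 g(10,0)=242 g(10,2)=165
t=11: g(11,-11)=1 g(11,-9)=11 g(11,-7)=55 g(11,-5)=165 g(11,-3)=329 g(11,-1)=451 g(11,1)=407 g(11,3)=165
t=12: g(12,-12)=1 g(12,-10)=12 g(12,-8)=66 g(12,-6)=220 g(12,-4)=494 g(12,-2)=780 g(12,0)=858 g(12,2)=572
t=13: g(13,-13)=1 g(13,-11)=13 g(13,-9)=78 g(13,-7)=286 g(13,-5)=714 g(13,-3)=1274 g(13,-1)=1638 g(13,1)=1430 g(13,3)=572
Paths never hitting 4: Σ_s g(13,s) = 6006
Paths hitting 4: 2^13 - 6006 = 2186
P = 2186/8192 = 1093/4096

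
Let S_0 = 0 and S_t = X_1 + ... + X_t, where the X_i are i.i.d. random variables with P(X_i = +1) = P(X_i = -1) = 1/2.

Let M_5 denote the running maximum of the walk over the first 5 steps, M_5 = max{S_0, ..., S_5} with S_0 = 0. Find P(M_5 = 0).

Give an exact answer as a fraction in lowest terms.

Let M_5 = max(S_0,...,S_5). Use the reflection principle: for j ≥ 1, #{paths with M_5 ≥ j} = #{S_5 ≥ j} + #{S_5 ≥ j+1}.
P(M_5 ≥ 0) = 1 since S_0 = 0, so #{M_5 ≥ 0} = 32.
#{M_5 ≥ 1} = #{S_5 ≥ 1} + #{S_5 ≥ 2} = 16 + 6 = 22.
#{M_5 = 0} = 32 - 22 = 10.
P(M_5 = 0) = 10/32 = 5/16

Answer: 5/16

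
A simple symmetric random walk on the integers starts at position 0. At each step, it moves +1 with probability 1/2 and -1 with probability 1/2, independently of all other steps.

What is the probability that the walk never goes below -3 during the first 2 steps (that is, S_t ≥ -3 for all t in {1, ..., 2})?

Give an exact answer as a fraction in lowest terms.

Let f(t,s) = #length-t paths at position s with S_1..S_t all ≥ -3.
f(t,s) = f(t-1,s-1) + f(t-1,s+1) for s ≥ -3; f(t,s) = 0 for s < -3.
t=0: f(0,0)=1
t=1: f(1,-1)=1 f(1,1)=1
t=2: f(2,-2)=1 f(2,0)=2 f(2,2)=1
Σ_s f(2,s) = 4
P = 4/4 = 1

Answer: 1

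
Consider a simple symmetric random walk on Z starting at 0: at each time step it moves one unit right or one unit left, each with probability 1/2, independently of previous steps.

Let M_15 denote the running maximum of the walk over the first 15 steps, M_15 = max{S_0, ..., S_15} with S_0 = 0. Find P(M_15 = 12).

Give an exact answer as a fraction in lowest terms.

Answer: 15/32768

Derivation:
Let M_15 = max(S_0,...,S_15). Use the reflection principle: for j ≥ 1, #{paths with M_15 ≥ j} = #{S_15 ≥ j} + #{S_15 ≥ j+1}.
By reflection, #{M_15 ≥ 12} = #{S_15 ≥ 12} + #{S_15 ≥ 13} = 16 + 16 = 32.
#{M_15 ≥ 13} = #{S_15 ≥ 13} + #{S_15 ≥ 14} = 16 + 1 = 17.
#{M_15 = 12} = 32 - 17 = 15.
P(M_15 = 12) = 15/32768 = 15/32768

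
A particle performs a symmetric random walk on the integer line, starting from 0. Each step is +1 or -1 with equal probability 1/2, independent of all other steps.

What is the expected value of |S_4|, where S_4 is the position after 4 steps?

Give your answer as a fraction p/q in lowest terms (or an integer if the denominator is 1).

S_4 takes values m ≡ 0 (mod 2) with |m| ≤ 4; P(S_4=m) = C(4,(4+m)/2)/2^4.
Total paths: 2^4 = 16
Distribution: P(S=-4)=1/16, P(S=-2)=4/16, P(S=0)=6/16, P(S=2)=4/16, P(S=4)=1/16
E[|S_4|] = Σ_m |m|·P(S_4=m) = 24/16 = 3/2

Answer: 3/2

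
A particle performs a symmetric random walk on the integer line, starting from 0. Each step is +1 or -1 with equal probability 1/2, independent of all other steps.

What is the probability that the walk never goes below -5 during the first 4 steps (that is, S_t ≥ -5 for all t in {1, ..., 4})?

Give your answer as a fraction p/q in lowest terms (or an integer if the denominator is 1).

Let f(t,s) = #length-t paths at position s with S_1..S_t all ≥ -5.
f(t,s) = f(t-1,s-1) + f(t-1,s+1) for s ≥ -5; f(t,s) = 0 for s < -5.
t=0: f(0,0)=1
t=1: f(1,-1)=1 f(1,1)=1
t=2: f(2,-2)=1 f(2,0)=2 f(2,2)=1
t=3: f(3,-3)=1 f(3,-1)=3 f(3,1)=3 f(3,3)=1
t=4: f(4,-4)=1 f(4,-2)=4 f(4,0)=6 f(4,2)=4 f(4,4)=1
Σ_s f(4,s) = 16
P = 16/16 = 1

Answer: 1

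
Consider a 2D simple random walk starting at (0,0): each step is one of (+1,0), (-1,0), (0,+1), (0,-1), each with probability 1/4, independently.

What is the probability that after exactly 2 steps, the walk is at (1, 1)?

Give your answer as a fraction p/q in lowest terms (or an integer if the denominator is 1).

Let h be the number of horizontal steps (so 2-h are vertical). To end at (1,1) need (h+1)/2 right-steps and ((2-h)+1)/2 up-steps.
Sum over h with 1 ≤ h ≤ 1, h ≡ 1 (mod 2), 2-h ≡ 1 (mod 2):
h=1: C(2,1)·C(1,1)·C(1,1) = 2·1·1 = 2
Total favorable: 2
Total paths: 4^2 = 16
P = 2/16 = 1/8

Answer: 1/8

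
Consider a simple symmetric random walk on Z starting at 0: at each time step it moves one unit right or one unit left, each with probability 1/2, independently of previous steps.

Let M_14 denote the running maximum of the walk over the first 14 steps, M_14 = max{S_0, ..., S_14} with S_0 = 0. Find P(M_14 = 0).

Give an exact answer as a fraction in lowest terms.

Answer: 429/2048

Derivation:
Let M_14 = max(S_0,...,S_14). Use the reflection principle: for j ≥ 1, #{paths with M_14 ≥ j} = #{S_14 ≥ j} + #{S_14 ≥ j+1}.
P(M_14 ≥ 0) = 1 since S_0 = 0, so #{M_14 ≥ 0} = 16384.
#{M_14 ≥ 1} = #{S_14 ≥ 1} + #{S_14 ≥ 2} = 6476 + 6476 = 12952.
#{M_14 = 0} = 16384 - 12952 = 3432.
P(M_14 = 0) = 3432/16384 = 429/2048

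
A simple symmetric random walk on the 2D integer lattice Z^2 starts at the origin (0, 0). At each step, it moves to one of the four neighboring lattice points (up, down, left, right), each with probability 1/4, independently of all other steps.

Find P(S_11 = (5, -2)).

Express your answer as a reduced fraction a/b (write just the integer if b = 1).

Let h be the number of horizontal steps (so 11-h are vertical). To end at (5,-2) need (h+5)/2 right-steps and ((11-h)-2)/2 up-steps.
Sum over h with 5 ≤ h ≤ 9, h ≡ 1 (mod 2), 11-h ≡ 0 (mod 2):
h=5: C(11,5)·C(5,5)·C(6,2) = 462·1·15 = 6930
h=7: C(11,7)·C(7,6)·C(4,1) = 330·7·4 = 9240
h=9: C(11,9)·C(9,7)·C(2,0) = 55·36·1 = 1980
Total favorable: 18150
Total paths: 4^11 = 4194304
P = 18150/4194304 = 9075/2097152

Answer: 9075/2097152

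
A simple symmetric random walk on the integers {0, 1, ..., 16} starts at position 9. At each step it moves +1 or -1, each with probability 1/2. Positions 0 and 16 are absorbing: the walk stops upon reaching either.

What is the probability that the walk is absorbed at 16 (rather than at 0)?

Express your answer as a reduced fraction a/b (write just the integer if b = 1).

Answer: 9/16

Derivation:
Symmetric walk (p = 1/2): the harmonic-function argument gives P(hit 16 before 0 | start at 9) = a/N.
P = 9/16 = 9/16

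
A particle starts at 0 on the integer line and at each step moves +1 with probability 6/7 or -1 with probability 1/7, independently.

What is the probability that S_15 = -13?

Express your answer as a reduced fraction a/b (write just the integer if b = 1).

To reach position -13 after 15 steps: need 1 step of +1 and 14 steps of -1.
Number of such sequences: C(15,1) = 15
Each has probability (6/7)^1 · (1/7)^14 = 6/4747561509943
P = 15 · 6/4747561509943 = 90/4747561509943

Answer: 90/4747561509943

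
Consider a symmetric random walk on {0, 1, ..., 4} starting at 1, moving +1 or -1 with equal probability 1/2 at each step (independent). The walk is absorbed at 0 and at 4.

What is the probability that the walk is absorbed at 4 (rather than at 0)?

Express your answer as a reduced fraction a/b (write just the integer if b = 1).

Answer: 1/4

Derivation:
Symmetric walk (p = 1/2): the harmonic-function argument gives P(hit 4 before 0 | start at 1) = a/N.
P = 1/4 = 1/4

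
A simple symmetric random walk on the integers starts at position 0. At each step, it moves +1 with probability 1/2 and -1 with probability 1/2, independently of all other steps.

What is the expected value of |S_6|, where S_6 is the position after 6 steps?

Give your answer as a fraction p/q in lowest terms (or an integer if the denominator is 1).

Answer: 15/8

Derivation:
S_6 takes values m ≡ 0 (mod 2) with |m| ≤ 6; P(S_6=m) = C(6,(6+m)/2)/2^6.
Total paths: 2^6 = 64
Distribution: P(S=-6)=1/64, P(S=-4)=6/64, P(S=-2)=15/64, P(S=0)=20/64, P(S=2)=15/64, P(S=4)=6/64, P(S=6)=1/64
E[|S_6|] = Σ_m |m|·P(S_6=m) = 120/64 = 15/8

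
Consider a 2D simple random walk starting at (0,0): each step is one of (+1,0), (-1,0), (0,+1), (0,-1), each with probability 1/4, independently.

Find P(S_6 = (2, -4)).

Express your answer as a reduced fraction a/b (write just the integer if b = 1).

Answer: 15/4096

Derivation:
Let h be the number of horizontal steps (so 6-h are vertical). To end at (2,-4) need (h+2)/2 right-steps and ((6-h)-4)/2 up-steps.
Sum over h with 2 ≤ h ≤ 2, h ≡ 0 (mod 2), 6-h ≡ 0 (mod 2):
h=2: C(6,2)·C(2,2)·C(4,0) = 15·1·1 = 15
Total favorable: 15
Total paths: 4^6 = 4096
P = 15/4096 = 15/4096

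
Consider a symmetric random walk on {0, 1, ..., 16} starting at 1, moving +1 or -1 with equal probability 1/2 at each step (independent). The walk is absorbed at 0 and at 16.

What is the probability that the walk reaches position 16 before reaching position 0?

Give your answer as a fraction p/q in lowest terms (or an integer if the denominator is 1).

Symmetric walk (p = 1/2): the harmonic-function argument gives P(hit 16 before 0 | start at 1) = a/N.
P = 1/16 = 1/16

Answer: 1/16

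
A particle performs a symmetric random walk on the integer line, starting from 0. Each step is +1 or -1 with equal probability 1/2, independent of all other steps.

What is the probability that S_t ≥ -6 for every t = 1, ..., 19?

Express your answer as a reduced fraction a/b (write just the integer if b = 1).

Answer: 115957/131072

Derivation:
Let f(t,s) = #length-t paths at position s with S_1..S_t all ≥ -6.
f(t,s) = f(t-1,s-1) + f(t-1,s+1) for s ≥ -6; f(t,s) = 0 for s < -6.
t=0: f(0,0)=1
t=1: f(1,-1)=1 f(1,1)=1
t=2: f(2,-2)=1 f(2,0)=2 f(2,2)=1
t=3: f(3,-3)=1 f(3,-1)=3 f(3,1)=3 f(3,3)=1
t=4: f(4,-4)=1 f(4,-2)=4 f(4,0)=6 f(4,2)=4 f(4,4)=1
t=5: f(5,-5)=1 f(5,-3)=5 f(5,-1)=10 f(5,1)=10 f(5,3)=5 f(5,5)=1
t=6: f(6,-6)=1 f(6,-4)=6 f(6,-2)=15 f(6,0)=20 f(6,2)=15 f(6,4)=6 f(6,6)=1
t=7: f(7,-5)=7 f(7,-3)=21 f(7,-1)=35 f(7,1)=35 f(7,3)=21 f(7,5)=7 f(7,7)=1
t=8: f(8,-6)=7 f(8,-4)=28 f(8,-2)=56 f(8,0)=70 f(8,2)=56 f(8,4)=28 f(8,6)=8 f(8,8)=1
t=9: f(9,-5)=35 f(9,-3)=84 f(9,-1)=126 f(9,1)=126 f(9,3)=84 f(9,5)=36 f(9,7)=9 f(9,9)=1
t=10: f(10,-6)=35 f(10,-4)=119 f(10,-2)=210 f(10,0)=252 f(10,2)=210 f(10,4)=120 f(10,6)=45 f(10,8)=10 f(10,10)=1
t=11: f(11,-5)=154 f(11,-3)=329 f(11,-1)=462 f(11,1)=462 f(11,3)=330 f(11,5)=165 f(11,7)=55 f(11,9)=11 f(11,11)=1
t=12: f(12,-6)=154 f(12,-4)=483 f(12,-2)=791 f(12,0)=924 f(12,2)=792 f(12,4)=495 f(12,6)=220 f(12,8)=66 f(12,10)=12 f(12,12)=1
t=13: f(13,-5)=637 f(13,-3)=1274 f(13,-1)=1715 f(13,1)=1716 f(13,3)=1287 f(13,5)=715 f(13,7)=286 f(13,9)=78 f(13,11)=13 f(13,13)=1
t=14: f(14,-6)=637 f(14,-4)=1911 f(14,-2)=2989 f(14,0)=3431 f(14,2)=3003 f(14,4)=2002 f(14,6)=1001 f(14,8)=364 f(14,10)=91 f(14,12)=14 f(14,14)=1
t=15: f(15,-5)=2548 f(15,-3)=4900 f(15,-1)=6420 f(15,1)=6434 f(15,3)=5005 f(15,5)=3003 f(15,7)=1365 f(15,9)=455 f(15,11)=105 f(15,13)=15 f(15,15)=1
t=16: f(16,-6)=2548 f(16,-4)=7448 f(16,-2)=11320 f(16,0)=12854 f(16,2)=11439 f(16,4)=8008 f(16,6)=4368 f(16,8)=1820 f(16,10)=560 f(16,12)=120 f(16,14)=16 f(16,16)=1
t=17: f(17,-5)=9996 f(17,-3)=18768 f(17,-1)=24174 f(17,1)=24293 f(17,3)=19447 f(17,5)=12376 f(17,7)=6188 f(17,9)=2380 f(17,11)=680 f(17,13)=136 f(17,15)=17 f(17,17)=1
t=18: f(18,-6)=9996 f(18,-4)=28764 f(18,-2)=42942 f(18,0)=48467 f(18,2)=43740 f(18,4)=31823 f(18,6)=18564 f(18,8)=8568 f(18,10)=3060 f(18,12)=816 f(18,14)=153 f(18,16)=18 f(18,18)=1
t=19: f(19,-5)=38760 f(19,-3)=71706 f(19,-1)=91409 f(19,1)=92207 f(19,3)=75563 f(19,5)=50387 f(19,7)=27132 f(19,9)=11628 f(19,11)=3876 f(19,13)=969 f(19,15)=171 f(19,17)=19 f(19,19)=1
Σ_s f(19,s) = 463828
P = 463828/524288 = 115957/131072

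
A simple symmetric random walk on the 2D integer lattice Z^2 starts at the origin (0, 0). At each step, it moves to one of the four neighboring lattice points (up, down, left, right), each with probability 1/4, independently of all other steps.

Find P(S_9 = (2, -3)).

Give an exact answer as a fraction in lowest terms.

Answer: 567/32768

Derivation:
Let h be the number of horizontal steps (so 9-h are vertical). To end at (2,-3) need (h+2)/2 right-steps and ((9-h)-3)/2 up-steps.
Sum over h with 2 ≤ h ≤ 6, h ≡ 0 (mod 2), 9-h ≡ 1 (mod 2):
h=2: C(9,2)·C(2,2)·C(7,2) = 36·1·21 = 756
h=4: C(9,4)·C(4,3)·C(5,1) = 126·4·5 = 2520
h=6: C(9,6)·C(6,4)·C(3,0) = 84·15·1 = 1260
Total favorable: 4536
Total paths: 4^9 = 262144
P = 4536/262144 = 567/32768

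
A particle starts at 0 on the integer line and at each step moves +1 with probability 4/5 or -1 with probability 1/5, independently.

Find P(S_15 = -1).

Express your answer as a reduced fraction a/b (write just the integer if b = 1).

Answer: 21086208/6103515625

Derivation:
To reach position -1 after 15 steps: need 7 steps of +1 and 8 steps of -1.
Number of such sequences: C(15,7) = 6435
Each has probability (4/5)^7 · (1/5)^8 = 16384/30517578125
P = 6435 · 16384/30517578125 = 21086208/6103515625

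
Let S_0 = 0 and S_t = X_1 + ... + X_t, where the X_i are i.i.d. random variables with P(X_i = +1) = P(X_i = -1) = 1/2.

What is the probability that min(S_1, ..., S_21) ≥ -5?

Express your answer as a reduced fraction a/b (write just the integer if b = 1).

Answer: 106267/131072

Derivation:
Let f(t,s) = #length-t paths at position s with S_1..S_t all ≥ -5.
f(t,s) = f(t-1,s-1) + f(t-1,s+1) for s ≥ -5; f(t,s) = 0 for s < -5.
t=0: f(0,0)=1
t=1: f(1,-1)=1 f(1,1)=1
t=2: f(2,-2)=1 f(2,0)=2 f(2,2)=1
t=3: f(3,-3)=1 f(3,-1)=3 f(3,1)=3 f(3,3)=1
t=4: f(4,-4)=1 f(4,-2)=4 f(4,0)=6 f(4,2)=4 f(4,4)=1
t=5: f(5,-5)=1 f(5,-3)=5 f(5,-1)=10 f(5,1)=10 f(5,3)=5 f(5,5)=1
t=6: f(6,-4)=6 f(6,-2)=15 f(6,0)=20 f(6,2)=15 f(6,4)=6 f(6,6)=1
t=7: f(7,-5)=6 f(7,-3)=21 f(7,-1)=35 f(7,1)=35 f(7,3)=21 f(7,5)=7 f(7,7)=1
t=8: f(8,-4)=27 f(8,-2)=56 f(8,0)=70 f(8,2)=56 f(8,4)=28 f(8,6)=8 f(8,8)=1
t=9: f(9,-5)=27 f(9,-3)=83 f(9,-1)=126 f(9,1)=126 f(9,3)=84 f(9,5)=36 f(9,7)=9 f(9,9)=1
t=10: f(10,-4)=110 f(10,-2)=209 f(10,0)=252 f(10,2)=210 f(10,4)=120 f(10,6)=45 f(10,8)=10 f(10,10)=1
t=11: f(11,-5)=110 f(11,-3)=319 f(11,-1)=461 f(11,1)=462 f(11,3)=330 f(11,5)=165 f(11,7)=55 f(11,9)=11 f(11,11)=1
t=12: f(12,-4)=429 f(12,-2)=780 f(12,0)=923 f(12,2)=792 f(12,4)=495 f(12,6)=220 f(12,8)=66 f(12,10)=12 f(12,12)=1
t=13: f(13,-5)=429 f(13,-3)=1209 f(13,-1)=1703 f(13,1)=1715 f(13,3)=1287 f(13,5)=715 f(13,7)=286 f(13,9)=78 f(13,11)=13 f(13,13)=1
t=14: f(14,-4)=1638 f(14,-2)=2912 f(14,0)=3418 f(14,2)=3002 f(14,4)=2002 f(14,6)=1001 f(14,8)=364 f(14,10)=91 f(14,12)=14 f(14,14)=1
t=15: f(15,-5)=1638 f(15,-3)=4550 f(15,-1)=6330 f(15,1)=6420 f(15,3)=5004 f(15,5)=3003 f(15,7)=1365 f(15,9)=455 f(15,11)=105 f(15,13)=15 f(15,15)=1
t=16: f(16,-4)=6188 f(16,-2)=10880 f(16,0)=12750 f(16,2)=11424 f(16,4)=8007 f(16,6)=4368 f(16,8)=1820 f(16,10)=560 f(16,12)=120 f(16,14)=16 f(16,16)=1
t=17: f(17,-5)=6188 f(17,-3)=17068 f(17,-1)=23630 f(17,1)=24174 f(17,3)=19431 f(17,5)=12375 f(17,7)=6188 f(17,9)=2380 f(17,11)=680 f(17,13)=136 f(17,15)=17 f(17,17)=1
t=18: f(18,-4)=23256 f(18,-2)=40698 f(18,0)=47804 f(18,2)=43605 f(18,4)=31806 f(18,6)=18563 f(18,8)=8568 f(18,10)=3060 f(18,12)=816 f(18,14)=153 f(18,16)=18 f(18,18)=1
t=19: f(19,-5)=23256 f(19,-3)=63954 f(19,-1)=88502 f(19,1)=91409 f(19,3)=75411 f(19,5)=50369 f(19,7)=27131 f(19,9)=11628 f(19,11)=3876 f(19,13)=969 f(19,15)=171 f(19,17)=19 f(19,19)=1
t=20: f(20,-4)=87210 f(20,-2)=152456 f(20,0)=179911 f(20,2)=166820 f(20,4)=125780 f(20,6)=77500 f(20,8)=38759 f(20,10)=15504 f(20,12)=4845 f(20,14)=1140 f(20,16)=190 f(20,18)=20 f(20,20)=1
t=21: f(21,-5)=87210 f(21,-3)=239666 f(21,-1)=332367 f(21,1)=346731 f(21,3)=292600 f(21,5)=203280 f(21,7)=116259 f(21,9)=54263 f(21,11)=20349 f(21,13)=5985 f(21,15)=1330 f(21,17)=210 f(21,19)=21 f(21,21)=1
Σ_s f(21,s) = 1700272
P = 1700272/2097152 = 106267/131072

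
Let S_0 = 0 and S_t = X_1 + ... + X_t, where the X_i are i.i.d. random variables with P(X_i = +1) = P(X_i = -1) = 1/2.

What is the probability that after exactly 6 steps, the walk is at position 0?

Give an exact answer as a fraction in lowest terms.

To return to 0 after 6 steps: need exactly 3 steps of +1 and 3 of -1.
Favorable paths: C(6,3) = 20
Total paths: 2^6 = 64
P = 20/64 = 5/16

Answer: 5/16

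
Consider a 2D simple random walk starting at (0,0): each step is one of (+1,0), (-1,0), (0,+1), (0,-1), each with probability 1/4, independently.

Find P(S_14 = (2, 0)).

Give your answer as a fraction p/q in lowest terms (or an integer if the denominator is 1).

Let h be the number of horizontal steps (so 14-h are vertical). To end at (2,0) need (h+2)/2 right-steps and ((14-h)+0)/2 up-steps.
Sum over h with 2 ≤ h ≤ 14, h ≡ 0 (mod 2), 14-h ≡ 0 (mod 2):
h=2: C(14,2)·C(2,2)·C(12,6) = 91·1·924 = 84084
h=4: C(14,4)·C(4,3)·C(10,5) = 1001·4·252 = 1009008
h=6: C(14,6)·C(6,4)·C(8,4) = 3003·15·70 = 3153150
h=8: C(14,8)·C(8,5)·C(6,3) = 3003·56·20 = 3363360
h=10: C(14,10)·C(10,6)·C(4,2) = 1001·210·6 = 1261260
h=12: C(14,12)·C(12,7)·C(2,1) = 91·792·2 = 144144
h=14: C(14,14)·C(14,8)·C(0,0) = 1·3003·1 = 3003
Total favorable: 9018009
Total paths: 4^14 = 268435456
P = 9018009/268435456 = 9018009/268435456

Answer: 9018009/268435456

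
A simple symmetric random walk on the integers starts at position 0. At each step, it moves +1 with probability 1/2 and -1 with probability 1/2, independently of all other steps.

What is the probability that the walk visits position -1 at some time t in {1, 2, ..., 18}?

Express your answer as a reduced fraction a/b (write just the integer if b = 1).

Answer: 53381/65536

Derivation:
Count via complement. Let g(t,s) = #length-t paths at position s with S_1..S_t all ≠ -1.
g(t,s) = g(t-1,s-1) + g(t-1,s+1) for s ≠ -1; g(t,-1) = 0.
t=0: g(0,0)=1
t=1: g(1,1)=1
t=2: g(2,0)=1 g(2,2)=1
t=3: g(3,1)=2 g(3,3)=1
t=4: g(4,0)=2 g(4,2)=3 g(4,4)=1
t=5: g(5,1)=5 g(5,3)=4 g(5,5)=1
t=6: g(6,0)=5 g(6,2)=9 g(6,4)=5 g(6,6)=1
t=7: g(7,1)=14 g(7,3)=14 g(7,5)=6 g(7,7)=1
t=8: g(8,0)=14 g(8,2)=28 g(8,4)=20 g(8,6)=7 g(8,8)=1
t=9: g(9,1)=42 g(9,3)=48 g(9,5)=27 g(9,7)=8 g(9,9)=1
t=10: g(10,0)=42 g(10,2)=90 g(10,4)=75 g(10,6)=35 g(10,8)=9 g(10,10)=1
t=11: g(11,1)=132 g(11,3)=165 g(11,5)=110 g(11,7)=44 g(11,9)=10 g(11,11)=1
t=12: g(12,0)=132 g(12,2)=297 g(12,4)=275 g(12,6)=154 g(12,8)=54 g(12,10)=11 g(12,12)=1
t=13: g(13,1)=429 g(13,3)=572 g(13,5)=429 g(13,7)=208 g(13,9)=65 g(13,11)=12 g(13,13)=1
t=14: g(14,0)=429 g(14,2)=1001 g(14,4)=1001 g(14,6)=637 g(14,8)=273 g(14,10)=77 g(14,12)=13 g(14,14)=1
t=15: g(15,1)=1430 g(15,3)=2002 g(15,5)=1638 g(15,7)=910 g(15,9)=350 g(15,11)=90 g(15,13)=14 g(15,15)=1
t=16: g(16,0)=1430 g(16,2)=3432 g(16,4)=3640 g(16,6)=2548 g(16,8)=1260 g(16,10)=440 g(16,12)=104 g(16,14)=15 g(16,16)=1
t=17: g(17,1)=4862 g(17,3)=7072 g(17,5)=6188 g(17,7)=3808 g(17,9)=1700 g(17,11)=544 g(17,13)=119 g(17,15)=16 g(17,17)=1
t=18: g(18,0)=4862 g(18,2)=11934 g(18,4)=13260 g(18,6)=9996 g(18,8)=5508 g(18,10)=2244 g(18,12)=663 g(18,14)=135 g(18,16)=17 g(18,18)=1
Paths never hitting -1: Σ_s g(18,s) = 48620
Paths hitting -1: 2^18 - 48620 = 213524
P = 213524/262144 = 53381/65536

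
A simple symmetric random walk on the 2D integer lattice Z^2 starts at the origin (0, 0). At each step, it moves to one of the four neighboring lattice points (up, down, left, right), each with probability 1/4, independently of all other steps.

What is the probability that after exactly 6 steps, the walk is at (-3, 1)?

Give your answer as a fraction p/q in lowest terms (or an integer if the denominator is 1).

Let h be the number of horizontal steps (so 6-h are vertical). To end at (-3,1) need (h-3)/2 right-steps and ((6-h)+1)/2 up-steps.
Sum over h with 3 ≤ h ≤ 5, h ≡ 1 (mod 2), 6-h ≡ 1 (mod 2):
h=3: C(6,3)·C(3,0)·C(3,2) = 20·1·3 = 60
h=5: C(6,5)·C(5,1)·C(1,1) = 6·5·1 = 30
Total favorable: 90
Total paths: 4^6 = 4096
P = 90/4096 = 45/2048

Answer: 45/2048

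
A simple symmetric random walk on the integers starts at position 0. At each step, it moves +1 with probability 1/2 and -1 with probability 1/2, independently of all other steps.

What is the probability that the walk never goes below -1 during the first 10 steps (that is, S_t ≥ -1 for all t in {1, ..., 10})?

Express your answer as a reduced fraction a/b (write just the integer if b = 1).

Answer: 231/512

Derivation:
Let f(t,s) = #length-t paths at position s with S_1..S_t all ≥ -1.
f(t,s) = f(t-1,s-1) + f(t-1,s+1) for s ≥ -1; f(t,s) = 0 for s < -1.
t=0: f(0,0)=1
t=1: f(1,-1)=1 f(1,1)=1
t=2: f(2,0)=2 f(2,2)=1
t=3: f(3,-1)=2 f(3,1)=3 f(3,3)=1
t=4: f(4,0)=5 f(4,2)=4 f(4,4)=1
t=5: f(5,-1)=5 f(5,1)=9 f(5,3)=5 f(5,5)=1
t=6: f(6,0)=14 f(6,2)=14 f(6,4)=6 f(6,6)=1
t=7: f(7,-1)=14 f(7,1)=28 f(7,3)=20 f(7,5)=7 f(7,7)=1
t=8: f(8,0)=42 f(8,2)=48 f(8,4)=27 f(8,6)=8 f(8,8)=1
t=9: f(9,-1)=42 f(9,1)=90 f(9,3)=75 f(9,5)=35 f(9,7)=9 f(9,9)=1
t=10: f(10,0)=132 f(10,2)=165 f(10,4)=110 f(10,6)=44 f(10,8)=10 f(10,10)=1
Σ_s f(10,s) = 462
P = 462/1024 = 231/512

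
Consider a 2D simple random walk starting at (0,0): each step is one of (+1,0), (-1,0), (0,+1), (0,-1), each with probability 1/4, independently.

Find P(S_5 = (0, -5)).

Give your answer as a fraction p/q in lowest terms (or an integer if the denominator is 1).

Let h be the number of horizontal steps (so 5-h are vertical). To end at (0,-5) need (h+0)/2 right-steps and ((5-h)-5)/2 up-steps.
Sum over h with 0 ≤ h ≤ 0, h ≡ 0 (mod 2), 5-h ≡ 1 (mod 2):
h=0: C(5,0)·C(0,0)·C(5,0) = 1·1·1 = 1
Total favorable: 1
Total paths: 4^5 = 1024
P = 1/1024 = 1/1024

Answer: 1/1024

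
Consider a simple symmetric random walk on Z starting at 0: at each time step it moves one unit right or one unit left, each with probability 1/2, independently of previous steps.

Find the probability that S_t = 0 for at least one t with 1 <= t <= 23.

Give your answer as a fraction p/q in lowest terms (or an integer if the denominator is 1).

Count via complement. Let g(t,s) = #length-t paths at position s with S_1..S_t all ≠ 0.
g(t,s) = g(t-1,s-1) + g(t-1,s+1) for s ≠ 0; g(t,0) = 0.
t=0: g(0,0)=1
t=1: g(1,-1)=1 g(1,1)=1
t=2: g(2,-2)=1 g(2,2)=1
t=3: g(3,-3)=1 g(3,-1)=1 g(3,1)=1 g(3,3)=1
t=4: g(4,-4)=1 g(4,-2)=2 g(4,2)=2 g(4,4)=1
t=5: g(5,-5)=1 g(5,-3)=3 g(5,-1)=2 g(5,1)=2 g(5,3)=3 g(5,5)=1
t=6: g(6,-6)=1 g(6,-4)=4 g(6,-2)=5 g(6,2)=5 g(6,4)=4 g(6,6)=1
t=7: g(7,-7)=1 g(7,-5)=5 g(7,-3)=9 g(7,-1)=5 g(7,1)=5 g(7,3)=9 g(7,5)=5 g(7,7)=1
t=8: g(8,-8)=1 g(8,-6)=6 g(8,-4)=14 g(8,-2)=14 g(8,2)=14 g(8,4)=14 g(8,6)=6 g(8,8)=1
t=9: g(9,-9)=1 g(9,-7)=7 g(9,-5)=20 g(9,-3)=28 g(9,-1)=14 g(9,1)=14 g(9,3)=28 g(9,5)=20 g(9,7)=7 g(9,9)=1
t=10: g(10,-10)=1 g(10,-8)=8 g(10,-6)=27 g(10,-4)=48 g(10,-2)=42 g(10,2)=42 g(10,4)=48 g(10,6)=27 g(10,8)=8 g(10,10)=1
t=11: g(11,-11)=1 g(11,-9)=9 g(11,-7)=35 g(11,-5)=75 g(11,-3)=90 g(11,-1)=42 g(11,1)=42 g(11,3)=90 g(11,5)=75 g(11,7)=35 g(11,9)=9 g(11,11)=1
t=12: g(12,-12)=1 g(12,-10)=10 g(12,-8)=44 g(12,-6)=110 g(12,-4)=165 g(12,-2)=132 g(12,2)=132 g(12,4)=165 g(12,6)=110 g(12,8)=44 g(12,10)=10 g(12,12)=1
t=13: g(13,-13)=1 g(13,-11)=11 g(13,-9)=54 g(13,-7)=154 g(13,-5)=275 g(13,-3)=297 g(13,-1)=132 g(13,1)=132 g(13,3)=297 g(13,5)=275 g(13,7)=154 g(13,9)=54 g(13,11)=11 g(13,13)=1
t=14: g(14,-14)=1 g(14,-12)=12 g(14,-10)=65 g(14,-8)=208 g(14,-6)=429 g(14,-4)=572 g(14,-2)=429 g(14,2)=429 g(14,4)=572 g(14,6)=429 g(14,8)=208 g(14,10)=65 g(14,12)=12 g(14,14)=1
t=15: g(15,-15)=1 g(15,-13)=13 g(15,-11)=77 g(15,-9)=273 g(15,-7)=637 g(15,-5)=1001 g(15,-3)=1001 g(15,-1)=429 g(15,1)=429 g(15,3)=1001 g(15,5)=1001 g(15,7)=637 g(15,9)=273 g(15,11)=77 g(15,13)=13 g(15,15)=1
t=16: g(16,-16)=1 g(16,-14)=14 g(16,-12)=90 g(16,-10)=350 g(16,-8)=910 g(16,-6)=1638 g(16,-4)=2002 g(16,-2)=1430 g(16,2)=1430 g(16,4)=2002 g(16,6)=1638 g(16,8)=910 g(16,10)=350 g(16,12)=90 g(16,14)=14 g(16,16)=1
t=17: g(17,-17)=1 g(17,-15)=15 g(17,-13)=104 g(17,-11)=440 g(17,-9)=1260 g(17,-7)=2548 g(17,-5)=3640 g(17,-3)=3432 g(17,-1)=1430 g(17,1)=1430 g(17,3)=3432 g(17,5)=3640 g(17,7)=2548 g(17,9)=1260 g(17,11)=440 g(17,13)=104 g(17,15)=15 g(17,17)=1
t=18: g(18,-18)=1 g(18,-16)=16 g(18,-14)=119 g(18,-12)=544 g(18,-10)=1700 g(18,-8)=3808 g(18,-6)=6188 g(18,-4)=7072 g(18,-2)=4862 g(18,2)=4862 g(18,4)=7072 g(18,6)=6188 g(18,8)=3808 g(18,10)=1700 g(18,12)=544 g(18,14)=119 g(18,16)=16 g(18,18)=1
t=19: g(19,-19)=1 g(19,-17)=17 g(19,-15)=135 g(19,-13)=663 g(19,-11)=2244 g(19,-9)=5508 g(19,-7)=9996 g(19,-5)=13260 g(19,-3)=11934 g(19,-1)=4862 g(19,1)=4862 g(19,3)=11934 g(19,5)=13260 g(19,7)=9996 g(19,9)=5508 g(19,11)=2244 g(19,13)=663 g(19,15)=135 g(19,17)=17 g(19,19)=1
t=20: g(20,-20)=1 g(20,-18)=18 g(20,-16)=152 g(20,-14)=798 g(20,-12)=2907 g(20,-10)=7752 g(20,-8)=15504 g(20,-6)=23256 g(20,-4)=25194 g(20,-2)=16796 g(20,2)=16796 g(20,4)=25194 g(20,6)=23256 g(20,8)=15504 g(20,10)=7752 g(20,12)=2907 g(20,14)=798 g(20,16)=152 g(20,18)=18 g(20,20)=1
t=21: g(21,-21)=1 g(21,-19)=19 g(21,-17)=170 g(21,-15)=950 g(21,-13)=3705 g(21,-11)=10659 g(21,-9)=23256 g(21,-7)=38760 g(21,-5)=48450 g(21,-3)=41990 g(21,-1)=16796 g(21,1)=16796 g(21,3)=41990 g(21,5)=48450 g(21,7)=38760 g(21,9)=23256 g(21,11)=10659 g(21,13)=3705 g(21,15)=950 g(21,17)=170 g(21,19)=19 g(21,21)=1
t=22: g(22,-22)=1 g(22,-20)=20 g(22,-18)=189 g(22,-16)=1120 g(22,-14)=4655 g(22,-12)=14364 g(22,-10)=33915 g(22,-8)=62016 g(22,-6)=87210 g(22,-4)=90440 g(22,-2)=58786 g(22,2)=58786 g(22,4)=90440 g(22,6)=87210 g(22,8)=62016 g(22,10)=33915 g(22,12)=14364 g(22,14)=4655 g(22,16)=1120 g(22,18)=189 g(22,20)=20 g(22,22)=1
t=23: g(23,-23)=1 g(23,-21)=21 g(23,-19)=209 g(23,-17)=1309 g(23,-15)=5775 g(23,-13)=19019 g(23,-11)=48279 g(23,-9)=95931 g(23,-7)=149226 g(23,-5)=177650 g(23,-3)=149226 g(23,-1)=58786 g(23,1)=58786 g(23,3)=149226 g(23,5)=177650 g(23,7)=149226 g(23,9)=95931 g(23,11)=48279 g(23,13)=19019 g(23,15)=5775 g(23,17)=1309 g(23,19)=209 g(23,21)=21 g(23,23)=1
Paths never hitting 0: Σ_s g(23,s) = 1410864
Paths hitting 0: 2^23 - 1410864 = 6977744
P = 6977744/8388608 = 436109/524288

Answer: 436109/524288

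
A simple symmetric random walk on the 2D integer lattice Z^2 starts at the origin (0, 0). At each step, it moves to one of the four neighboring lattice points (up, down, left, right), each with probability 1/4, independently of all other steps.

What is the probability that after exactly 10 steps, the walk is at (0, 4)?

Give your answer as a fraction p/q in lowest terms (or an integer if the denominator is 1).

Answer: 225/16384

Derivation:
Let h be the number of horizontal steps (so 10-h are vertical). To end at (0,4) need (h+0)/2 right-steps and ((10-h)+4)/2 up-steps.
Sum over h with 0 ≤ h ≤ 6, h ≡ 0 (mod 2), 10-h ≡ 0 (mod 2):
h=0: C(10,0)·C(0,0)·C(10,7) = 1·1·120 = 120
h=2: C(10,2)·C(2,1)·C(8,6) = 45·2·28 = 2520
h=4: C(10,4)·C(4,2)·C(6,5) = 210·6·6 = 7560
h=6: C(10,6)·C(6,3)·C(4,4) = 210·20·1 = 4200
Total favorable: 14400
Total paths: 4^10 = 1048576
P = 14400/1048576 = 225/16384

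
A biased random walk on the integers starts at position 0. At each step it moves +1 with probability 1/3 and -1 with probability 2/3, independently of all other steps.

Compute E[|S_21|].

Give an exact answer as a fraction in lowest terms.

Answer: 8406308099/1162261467

Derivation:
S_21 takes values m ≡ 1 (mod 2) with |m| ≤ 21; P(S_21=m) = C(21,(21+m)/2) · (1/3)^((21+m)/2) · (2/3)^((21-m)/2).
Distribution: P(S=-21)=2097152/10460353203, P(S=-19)=7340032/3486784401, P(S=-17)=36700160/3486784401, P(S=-15)=348651520/10460353203, P(S=-13)=87162880/1162261467, P(S=-11)=148176896/1162261467, P(S=-9)=592707584/3486784401, P(S=-7)=211681280/1162261467, P(S=-5)=185221120/1162261467, P(S=-3)=1203937280/10460353203, P(S=-1)=240787456/3486784401, P(S=1)=120393728/3486784401, P(S=3)=150492160/10460353203, P(S=5)=5788160/1162261467, P(S=7)=1653760/1162261467, P(S=9)=1157632/3486784401, P(S=11)=72352/1162261467, P(S=13)=10640/1162261467, P(S=15)=10640/10460353203, P(S=17)=280/3486784401, P(S=19)=14/3486784401, P(S=21)=1/10460353203
E[|S_21|] = Σ_m |m|·P(S_21=m) = 8406308099/1162261467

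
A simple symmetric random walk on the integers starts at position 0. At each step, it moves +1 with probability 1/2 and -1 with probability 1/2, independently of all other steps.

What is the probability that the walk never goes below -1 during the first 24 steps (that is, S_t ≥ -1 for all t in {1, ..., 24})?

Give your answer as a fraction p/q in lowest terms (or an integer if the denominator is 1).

Let f(t,s) = #length-t paths at position s with S_1..S_t all ≥ -1.
f(t,s) = f(t-1,s-1) + f(t-1,s+1) for s ≥ -1; f(t,s) = 0 for s < -1.
t=0: f(0,0)=1
t=1: f(1,-1)=1 f(1,1)=1
t=2: f(2,0)=2 f(2,2)=1
t=3: f(3,-1)=2 f(3,1)=3 f(3,3)=1
t=4: f(4,0)=5 f(4,2)=4 f(4,4)=1
t=5: f(5,-1)=5 f(5,1)=9 f(5,3)=5 f(5,5)=1
t=6: f(6,0)=14 f(6,2)=14 f(6,4)=6 f(6,6)=1
t=7: f(7,-1)=14 f(7,1)=28 f(7,3)=20 f(7,5)=7 f(7,7)=1
t=8: f(8,0)=42 f(8,2)=48 f(8,4)=27 f(8,6)=8 f(8,8)=1
t=9: f(9,-1)=42 f(9,1)=90 f(9,3)=75 f(9,5)=35 f(9,7)=9 f(9,9)=1
t=10: f(10,0)=132 f(10,2)=165 f(10,4)=110 f(10,6)=44 f(10,8)=10 f(10,10)=1
t=11: f(11,-1)=132 f(11,1)=297 f(11,3)=275 f(11,5)=154 f(11,7)=54 f(11,9)=11 f(11,11)=1
t=12: f(12,0)=429 f(12,2)=572 f(12,4)=429 f(12,6)=208 f(12,8)=65 f(12,10)=12 f(12,12)=1
t=13: f(13,-1)=429 f(13,1)=1001 f(13,3)=1001 f(13,5)=637 f(13,7)=273 f(13,9)=77 f(13,11)=13 f(13,13)=1
t=14: f(14,0)=1430 f(14,2)=2002 f(14,4)=1638 f(14,6)=910 f(14,8)=350 f(14,10)=90 f(14,12)=14 f(14,14)=1
t=15: f(15,-1)=1430 f(15,1)=3432 f(15,3)=3640 f(15,5)=2548 f(15,7)=1260 f(15,9)=440 f(15,11)=104 f(15,13)=15 f(15,15)=1
t=16: f(16,0)=4862 f(16,2)=7072 f(16,4)=6188 f(16,6)=3808 f(16,8)=1700 f(16,10)=544 f(16,12)=119 f(16,14)=16 f(16,16)=1
t=17: f(17,-1)=4862 f(17,1)=11934 f(17,3)=13260 f(17,5)=9996 f(17,7)=5508 f(17,9)=2244 f(17,11)=663 f(17,13)=135 f(17,15)=17 f(17,17)=1
t=18: f(18,0)=16796 f(18,2)=25194 f(18,4)=23256 f(18,6)=15504 f(18,8)=7752 f(18,10)=2907 f(18,12)=798 f(18,14)=152 f(18,16)=18 f(18,18)=1
t=19: f(19,-1)=16796 f(19,1)=41990 f(19,3)=48450 f(19,5)=38760 f(19,7)=23256 f(19,9)=10659 f(19,11)=3705 f(19,13)=950 f(19,15)=170 f(19,17)=19 f(19,19)=1
t=20: f(20,0)=58786 f(20,2)=90440 f(20,4)=87210 f(20,6)=62016 f(20,8)=33915 f(20,10)=14364 f(20,12)=4655 f(20,14)=1120 f(20,16)=189 f(20,18)=20 f(20,20)=1
t=21: f(21,-1)=58786 f(21,1)=149226 f(21,3)=177650 f(21,5)=149226 f(21,7)=95931 f(21,9)=48279 f(21,11)=19019 f(21,13)=5775 f(21,15)=1309 f(21,17)=209 f(21,19)=21 f(21,21)=1
t=22: f(22,0)=208012 f(22,2)=326876 f(22,4)=326876 f(22,6)=245157 f(22,8)=144210 f(22,10)=67298 f(22,12)=24794 f(22,14)=7084 f(22,16)=1518 f(22,18)=230 f(22,20)=22 f(22,22)=1
t=23: f(23,-1)=208012 f(23,1)=534888 f(23,3)=653752 f(23,5)=572033 f(23,7)=389367 f(23,9)=211508 f(23,11)=92092 f(23,13)=31878 f(23,15)=8602 f(23,17)=1748 f(23,19)=252 f(23,21)=23 f(23,23)=1
t=24: f(24,0)=742900 f(24,2)=1188640 f(24,4)=1225785 f(24,6)=961400 f(24,8)=600875 f(24,10)=303600 f(24,12)=123970 f(24,14)=40480 f(24,16)=10350 f(24,18)=2000 f(24,20)=275 f(24,22)=24 f(24,24)=1
Σ_s f(24,s) = 5200300
P = 5200300/16777216 = 1300075/4194304

Answer: 1300075/4194304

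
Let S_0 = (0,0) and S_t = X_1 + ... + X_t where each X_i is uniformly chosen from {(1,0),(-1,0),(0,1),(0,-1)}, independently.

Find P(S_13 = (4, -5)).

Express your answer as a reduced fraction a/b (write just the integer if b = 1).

Answer: 16731/8388608

Derivation:
Let h be the number of horizontal steps (so 13-h are vertical). To end at (4,-5) need (h+4)/2 right-steps and ((13-h)-5)/2 up-steps.
Sum over h with 4 ≤ h ≤ 8, h ≡ 0 (mod 2), 13-h ≡ 1 (mod 2):
h=4: C(13,4)·C(4,4)·C(9,2) = 715·1·36 = 25740
h=6: C(13,6)·C(6,5)·C(7,1) = 1716·6·7 = 72072
h=8: C(13,8)·C(8,6)·C(5,0) = 1287·28·1 = 36036
Total favorable: 133848
Total paths: 4^13 = 67108864
P = 133848/67108864 = 16731/8388608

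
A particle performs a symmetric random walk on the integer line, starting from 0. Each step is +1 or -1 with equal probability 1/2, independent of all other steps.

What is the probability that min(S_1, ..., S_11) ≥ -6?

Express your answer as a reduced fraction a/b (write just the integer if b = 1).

Let f(t,s) = #length-t paths at position s with S_1..S_t all ≥ -6.
f(t,s) = f(t-1,s-1) + f(t-1,s+1) for s ≥ -6; f(t,s) = 0 for s < -6.
t=0: f(0,0)=1
t=1: f(1,-1)=1 f(1,1)=1
t=2: f(2,-2)=1 f(2,0)=2 f(2,2)=1
t=3: f(3,-3)=1 f(3,-1)=3 f(3,1)=3 f(3,3)=1
t=4: f(4,-4)=1 f(4,-2)=4 f(4,0)=6 f(4,2)=4 f(4,4)=1
t=5: f(5,-5)=1 f(5,-3)=5 f(5,-1)=10 f(5,1)=10 f(5,3)=5 f(5,5)=1
t=6: f(6,-6)=1 f(6,-4)=6 f(6,-2)=15 f(6,0)=20 f(6,2)=15 f(6,4)=6 f(6,6)=1
t=7: f(7,-5)=7 f(7,-3)=21 f(7,-1)=35 f(7,1)=35 f(7,3)=21 f(7,5)=7 f(7,7)=1
t=8: f(8,-6)=7 f(8,-4)=28 f(8,-2)=56 f(8,0)=70 f(8,2)=56 f(8,4)=28 f(8,6)=8 f(8,8)=1
t=9: f(9,-5)=35 f(9,-3)=84 f(9,-1)=126 f(9,1)=126 f(9,3)=84 f(9,5)=36 f(9,7)=9 f(9,9)=1
t=10: f(10,-6)=35 f(10,-4)=119 f(10,-2)=210 f(10,0)=252 f(10,2)=210 f(10,4)=120 f(10,6)=45 f(10,8)=10 f(10,10)=1
t=11: f(11,-5)=154 f(11,-3)=329 f(11,-1)=462 f(11,1)=462 f(11,3)=330 f(11,5)=165 f(11,7)=55 f(11,9)=11 f(11,11)=1
Σ_s f(11,s) = 1969
P = 1969/2048 = 1969/2048

Answer: 1969/2048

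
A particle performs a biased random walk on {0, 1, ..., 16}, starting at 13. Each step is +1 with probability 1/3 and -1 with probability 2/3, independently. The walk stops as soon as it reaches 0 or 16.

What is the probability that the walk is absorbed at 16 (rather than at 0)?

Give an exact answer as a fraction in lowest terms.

Answer: 8191/65535

Derivation:
Biased walk: p = 1/3, q = 2/3, r = q/p = 2
Gambler's ruin: P(hit 16 before 0 | start at 13) = (1 - r^a)/(1 - r^N)
r^13 = 8192; r^16 = 65536
P = (1 - 8192) / (1 - 65536) = -8191 / -65535 = 8191/65535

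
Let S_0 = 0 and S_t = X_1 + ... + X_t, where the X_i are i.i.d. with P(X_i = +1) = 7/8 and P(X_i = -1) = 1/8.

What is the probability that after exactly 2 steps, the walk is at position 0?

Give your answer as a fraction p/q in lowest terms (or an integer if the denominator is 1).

Answer: 7/32

Derivation:
To be at 0 after 2 steps: need exactly 1 step of +1 and 1 of -1.
Number of such sequences: C(2,1) = 2
Each has probability (7/8)^1 · (1/8)^1 = 7/64
P = 2 · 7/64 = 7/32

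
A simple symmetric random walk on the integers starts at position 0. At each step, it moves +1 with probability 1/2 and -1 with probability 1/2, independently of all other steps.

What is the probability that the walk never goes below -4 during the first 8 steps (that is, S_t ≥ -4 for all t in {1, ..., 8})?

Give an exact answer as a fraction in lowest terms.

Let f(t,s) = #length-t paths at position s with S_1..S_t all ≥ -4.
f(t,s) = f(t-1,s-1) + f(t-1,s+1) for s ≥ -4; f(t,s) = 0 for s < -4.
t=0: f(0,0)=1
t=1: f(1,-1)=1 f(1,1)=1
t=2: f(2,-2)=1 f(2,0)=2 f(2,2)=1
t=3: f(3,-3)=1 f(3,-1)=3 f(3,1)=3 f(3,3)=1
t=4: f(4,-4)=1 f(4,-2)=4 f(4,0)=6 f(4,2)=4 f(4,4)=1
t=5: f(5,-3)=5 f(5,-1)=10 f(5,1)=10 f(5,3)=5 f(5,5)=1
t=6: f(6,-4)=5 f(6,-2)=15 f(6,0)=20 f(6,2)=15 f(6,4)=6 f(6,6)=1
t=7: f(7,-3)=20 f(7,-1)=35 f(7,1)=35 f(7,3)=21 f(7,5)=7 f(7,7)=1
t=8: f(8,-4)=20 f(8,-2)=55 f(8,0)=70 f(8,2)=56 f(8,4)=28 f(8,6)=8 f(8,8)=1
Σ_s f(8,s) = 238
P = 238/256 = 119/128

Answer: 119/128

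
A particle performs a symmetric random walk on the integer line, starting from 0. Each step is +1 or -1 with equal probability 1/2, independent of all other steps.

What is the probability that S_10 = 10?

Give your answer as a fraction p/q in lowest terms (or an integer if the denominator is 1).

Answer: 1/1024

Derivation:
To reach position 10 after 10 steps: need 10 steps of +1 and 0 of -1.
Favorable paths: C(10,10) = 1
Total paths: 2^10 = 1024
P = 1/1024 = 1/1024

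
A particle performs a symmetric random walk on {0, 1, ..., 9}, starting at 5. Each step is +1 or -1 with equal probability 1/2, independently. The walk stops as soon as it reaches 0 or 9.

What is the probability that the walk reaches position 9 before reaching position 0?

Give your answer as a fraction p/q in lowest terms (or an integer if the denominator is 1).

Symmetric walk (p = 1/2): the harmonic-function argument gives P(hit 9 before 0 | start at 5) = a/N.
P = 5/9 = 5/9

Answer: 5/9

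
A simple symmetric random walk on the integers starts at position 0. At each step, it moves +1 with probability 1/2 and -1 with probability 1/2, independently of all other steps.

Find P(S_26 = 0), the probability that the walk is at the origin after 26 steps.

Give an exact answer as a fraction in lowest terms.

To return to 0 after 26 steps: need exactly 13 steps of +1 and 13 of -1.
Favorable paths: C(26,13) = 10400600
Total paths: 2^26 = 67108864
P = 10400600/67108864 = 1300075/8388608

Answer: 1300075/8388608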